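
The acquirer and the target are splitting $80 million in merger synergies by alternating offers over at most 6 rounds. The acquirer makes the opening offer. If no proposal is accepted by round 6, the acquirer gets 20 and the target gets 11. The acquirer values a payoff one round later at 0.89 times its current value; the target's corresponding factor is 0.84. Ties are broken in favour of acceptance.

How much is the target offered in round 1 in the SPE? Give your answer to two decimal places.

41.09

Round 6 (the target proposes): the acquirer gets 20 if talks fail, so the target offers 20 and keeps 60.
Round 5 (the acquirer proposes): the target can get 60 next round, worth 0.84 × 60 = 50.4 now, so the acquirer offers 50.4, keeping 29.6.
Round 4 (the target proposes): the acquirer can get 29.6 next round, worth 0.89 × 29.6 = 26.344 now. The target offers 26.344 and keeps 80 − 26.344 = 53.656.
Round 3 (the acquirer proposes): the target can get 53.656 next round, worth 0.84 × 53.656 = 45.07104 now; the acquirer offers that and keeps 34.92896.
Round 2 (the target proposes): the acquirer can get 34.92896 next round, worth 0.89 × 34.92896 = 31.0867744 now; the target offers that and keeps 48.9132256.
Round 1 (the acquirer proposes): the target can get 48.9132256 next round, worth 0.84 × 48.9132256 = 41.087109504 now; the acquirer offers that and keeps 38.912890496.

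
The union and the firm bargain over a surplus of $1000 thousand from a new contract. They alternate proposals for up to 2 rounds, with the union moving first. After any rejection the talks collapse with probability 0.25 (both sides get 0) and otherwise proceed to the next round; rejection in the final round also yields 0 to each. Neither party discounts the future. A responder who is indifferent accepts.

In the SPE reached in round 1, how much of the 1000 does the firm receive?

Round 2 (the firm proposes): the union will accept anything ≥ 0, so the firm offers 0 and keeps 1000.
Round 1 (the union proposes): rejecting gives the firm an expected 0.75 × 1000 = 750. The union offers 750 and keeps 1000 − 750 = 250.

750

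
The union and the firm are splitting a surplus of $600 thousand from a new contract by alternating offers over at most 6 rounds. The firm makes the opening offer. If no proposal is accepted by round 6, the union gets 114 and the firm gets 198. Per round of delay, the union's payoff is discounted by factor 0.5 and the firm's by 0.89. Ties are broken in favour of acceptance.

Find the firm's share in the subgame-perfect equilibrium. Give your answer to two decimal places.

Work backward from the last round.
Round 6 (the union proposes): the firm gets 198 if talks fail, so the union offers 198 and keeps 402.
Round 5 (the firm proposes): the union can get 402 next round, worth 0.5 × 402 = 201 now. The firm offers 201 and keeps 600 − 201 = 399.
Round 4 (the union proposes): the firm can get 399 next round, worth 0.89 × 399 = 355.11 now, so the union offers 355.11, keeping 244.89.
Round 3 (the firm proposes): the union can get 244.89 next round, worth 0.5 × 244.89 = 122.445 now. The firm offers 122.445 and keeps 600 − 122.445 = 477.555.
Round 2 (the union proposes): the firm can get 477.555 next round, worth 0.89 × 477.555 = 425.02395 now. The union offers 425.02395 and keeps 600 − 425.02395 = 174.97605.
Round 1 (the firm proposes): the union can get 174.97605 next round, worth 0.5 × 174.97605 = 87.488025 now; the firm offers that and keeps 512.511975.

512.51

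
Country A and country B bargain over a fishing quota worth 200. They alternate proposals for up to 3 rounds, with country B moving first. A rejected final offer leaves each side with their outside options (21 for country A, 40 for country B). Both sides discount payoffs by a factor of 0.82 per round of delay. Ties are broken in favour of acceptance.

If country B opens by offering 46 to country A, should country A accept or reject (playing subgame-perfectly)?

Accept

Round 3 (country B proposes): country A gets 21 if talks fail, so country B offers 21 and keeps 179.
Round 2 (country A proposes): country B can get 179 next round, worth 0.82 × 179 = 146.78 now, so country A offers 146.78, keeping 53.22.
So by rejecting in round 1, country A gets 53.22 next round, worth 0.82 × 53.22 = 43.6404 now.
Offer 46 ≥ 43.6404, so country A accepts.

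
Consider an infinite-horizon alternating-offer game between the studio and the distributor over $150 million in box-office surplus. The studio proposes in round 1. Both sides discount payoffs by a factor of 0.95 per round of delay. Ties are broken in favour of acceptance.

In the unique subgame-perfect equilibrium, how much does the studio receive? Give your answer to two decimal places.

Let x be the studio's share when the studio proposes and y be the distributor's share when the distributor proposes.
The distributor accepts iff offered ≥ 0.95·y, so x = 150 − 0.95y. Symmetrically y = 150 − 0.95x.
Substituting: x = 150 − 0.95(150 − 0.95x), giving x(1 − 0.95·0.95) = 150(1 − 0.95).
So x = 150 × 0.05 / 0.0975 ≈ 76.9231, and the distributor receives 150 − x ≈ 73.0769.

76.92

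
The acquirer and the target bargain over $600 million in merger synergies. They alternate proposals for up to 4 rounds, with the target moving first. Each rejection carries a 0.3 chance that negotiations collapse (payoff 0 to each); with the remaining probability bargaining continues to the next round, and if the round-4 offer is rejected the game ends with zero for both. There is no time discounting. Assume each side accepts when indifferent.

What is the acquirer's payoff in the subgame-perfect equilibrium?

Round 4 (the acquirer proposes): the target will accept anything ≥ 0, so the acquirer offers 0 and keeps 600.
Round 3 (the target proposes): rejecting gives the acquirer an expected 0.7 × 600 = 420; the target offers that and keeps 180.
Round 2 (the acquirer proposes): rejecting gives the target an expected 0.7 × 180 = 126; the acquirer offers that and keeps 474.
Round 1 (the target proposes): rejecting gives the acquirer an expected 0.7 × 474 = 331.8. The target offers 331.8 and keeps 600 − 331.8 = 268.2.

331.8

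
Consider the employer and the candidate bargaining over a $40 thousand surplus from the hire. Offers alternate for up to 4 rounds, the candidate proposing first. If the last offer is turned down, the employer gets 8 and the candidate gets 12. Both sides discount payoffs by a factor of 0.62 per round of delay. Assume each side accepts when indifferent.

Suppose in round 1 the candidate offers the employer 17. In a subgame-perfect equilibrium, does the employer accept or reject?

Round 4 (the employer proposes): the candidate gets 12 if talks fail, so the employer offers 12 and keeps 28.
Round 3 (the candidate proposes): the employer can get 28 next round, worth 0.62 × 28 = 17.36 now. The candidate offers 17.36 and keeps 40 − 17.36 = 22.64.
Round 2 (the employer proposes): the candidate can get 22.64 next round, worth 0.62 × 22.64 = 14.0368 now; the employer offers that and keeps 25.9632.
So by rejecting in round 1, the employer gets 25.9632 next round, worth 0.62 × 25.9632 = 16.097184 now.
Offer 17 ≥ 16.097184, so the employer accepts.

Accept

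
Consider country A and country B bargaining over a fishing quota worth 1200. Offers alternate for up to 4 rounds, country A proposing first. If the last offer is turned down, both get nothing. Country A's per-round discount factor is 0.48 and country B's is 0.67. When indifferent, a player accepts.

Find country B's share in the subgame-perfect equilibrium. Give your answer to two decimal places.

By backward induction:
Round 4 (country B proposes): rejection yields 0 for country A; country B offers 0 and keeps 1200.
Round 3 (country A proposes): country B can get 1200 next round, worth 0.67 × 1200 = 804 now; country A offers that and keeps 396.
Round 2 (country B proposes): country A can get 396 next round, worth 0.48 × 396 = 190.08 now. Country B offers 190.08 and keeps 1200 − 190.08 = 1009.92.
Round 1 (country A proposes): country B can get 1009.92 next round, worth 0.67 × 1009.92 = 676.6464 now. Country A offers 676.6464 and keeps 1200 − 676.6464 = 523.3536.

676.65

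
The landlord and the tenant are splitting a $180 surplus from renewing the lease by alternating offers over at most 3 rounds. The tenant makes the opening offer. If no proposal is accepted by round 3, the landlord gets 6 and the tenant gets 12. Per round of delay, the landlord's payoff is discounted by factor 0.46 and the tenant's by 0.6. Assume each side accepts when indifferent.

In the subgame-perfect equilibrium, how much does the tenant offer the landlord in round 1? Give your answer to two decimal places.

34.78

Round 3 (the tenant proposes): the landlord gets 6 if talks fail, so the tenant offers 6 and keeps 174.
Round 2 (the landlord proposes): the tenant can get 174 next round, worth 0.6 × 174 = 104.4 now; the landlord offers that and keeps 75.6.
Round 1 (the tenant proposes): the landlord can get 75.6 next round, worth 0.46 × 75.6 = 34.776 now. The tenant offers 34.776 and keeps 180 − 34.776 = 145.224.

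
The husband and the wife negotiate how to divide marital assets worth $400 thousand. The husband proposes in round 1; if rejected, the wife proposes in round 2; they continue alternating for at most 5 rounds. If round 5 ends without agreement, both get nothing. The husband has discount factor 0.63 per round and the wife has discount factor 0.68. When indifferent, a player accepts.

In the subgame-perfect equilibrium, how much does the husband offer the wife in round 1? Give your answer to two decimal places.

Round 5 (the husband proposes): the wife will accept anything ≥ 0, so the husband offers 0 and keeps 400.
Round 4 (the wife proposes): the husband can get 400 next round, worth 0.63 × 400 = 252 now; the wife offers that and keeps 148.
Round 3 (the husband proposes): the wife can get 148 next round, worth 0.68 × 148 = 100.64 now; the husband offers that and keeps 299.36.
Round 2 (the wife proposes): the husband can get 299.36 next round, worth 0.63 × 299.36 = 188.5968 now, so the wife offers 188.5968, keeping 211.4032.
Round 1 (the husband proposes): the wife can get 211.4032 next round, worth 0.68 × 211.4032 = 143.754176 now. The husband offers 143.754176 and keeps 400 − 143.754176 = 256.245824.

143.75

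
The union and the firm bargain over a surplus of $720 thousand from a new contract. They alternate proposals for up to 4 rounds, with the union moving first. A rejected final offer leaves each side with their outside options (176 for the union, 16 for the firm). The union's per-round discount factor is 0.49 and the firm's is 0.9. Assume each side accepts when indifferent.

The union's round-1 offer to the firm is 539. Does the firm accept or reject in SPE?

Work out the firm's continuation value if the offer is rejected.
Round 4 (the firm proposes): the union gets 176 if talks fail, so the firm offers 176 and keeps 544.
Round 3 (the union proposes): the firm can get 544 next round, worth 0.9 × 544 = 489.6 now. The union offers 489.6 and keeps 720 − 489.6 = 230.4.
Round 2 (the firm proposes): the union can get 230.4 next round, worth 0.49 × 230.4 = 112.896 now. The firm offers 112.896 and keeps 720 − 112.896 = 607.104.
So by rejecting in round 1, the firm gets 607.104 next round, worth 0.9 × 607.104 = 546.3936 now.
Offer 539 < 546.3936, so the firm rejects.

Reject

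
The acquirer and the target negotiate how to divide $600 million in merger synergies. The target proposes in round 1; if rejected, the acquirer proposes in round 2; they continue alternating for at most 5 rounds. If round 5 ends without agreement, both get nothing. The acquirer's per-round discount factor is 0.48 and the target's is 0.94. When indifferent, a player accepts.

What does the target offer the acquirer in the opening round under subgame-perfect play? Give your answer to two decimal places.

25.08

Round 5 (the target proposes): the acquirer will accept anything ≥ 0, so the target offers 0 and keeps 600.
Round 4 (the acquirer proposes): the target can get 600 next round, worth 0.94 × 600 = 564 now; the acquirer offers that and keeps 36.
Round 3 (the target proposes): the acquirer can get 36 next round, worth 0.48 × 36 = 17.28 now; the target offers that and keeps 582.72.
Round 2 (the acquirer proposes): the target can get 582.72 next round, worth 0.94 × 582.72 = 547.7568 now, so the acquirer offers 547.7568, keeping 52.2432.
Round 1 (the target proposes): the acquirer can get 52.2432 next round, worth 0.48 × 52.2432 = 25.076736 now; the target offers that and keeps 574.923264.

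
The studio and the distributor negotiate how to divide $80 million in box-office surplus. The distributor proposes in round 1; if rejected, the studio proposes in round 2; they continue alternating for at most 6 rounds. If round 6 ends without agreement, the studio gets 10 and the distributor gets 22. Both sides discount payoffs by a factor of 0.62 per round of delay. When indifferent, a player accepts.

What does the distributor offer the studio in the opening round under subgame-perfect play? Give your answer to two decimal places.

Solve by backward induction from round 6.
Round 6 (the studio proposes): the distributor gets 22 if talks fail, so the studio offers 22 and keeps 58.
Round 5 (the distributor proposes): the studio can get 58 next round, worth 0.62 × 58 = 35.96 now, so the distributor offers 35.96, keeping 44.04.
Round 4 (the studio proposes): the distributor can get 44.04 next round, worth 0.62 × 44.04 = 27.3048 now, so the studio offers 27.3048, keeping 52.6952.
Round 3 (the distributor proposes): the studio can get 52.6952 next round, worth 0.62 × 52.6952 = 32.671024 now; the distributor offers that and keeps 47.328976.
Round 2 (the studio proposes): the distributor can get 47.328976 next round, worth 0.62 × 47.328976 = 29.34396512 now. The studio offers 29.34396512 and keeps 80 − 29.34396512 = 50.65603488.
Round 1 (the distributor proposes): the studio can get 50.65603488 next round, worth 0.62 × 50.65603488 = 31.4067416256 now, so the distributor offers 31.4067416256, keeping 48.5932583744.

31.41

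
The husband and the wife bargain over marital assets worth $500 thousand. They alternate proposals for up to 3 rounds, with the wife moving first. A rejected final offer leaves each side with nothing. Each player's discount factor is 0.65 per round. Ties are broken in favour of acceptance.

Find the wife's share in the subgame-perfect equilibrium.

386.25

Round 3 (the wife proposes): rejection yields 0 for the husband; the wife offers 0 and keeps 500.
Round 2 (the husband proposes): the wife can get 500 next round, worth 0.65 × 500 = 325 now. The husband offers 325 and keeps 500 − 325 = 175.
Round 1 (the wife proposes): the husband can get 175 next round, worth 0.65 × 175 = 113.75 now. The wife offers 113.75 and keeps 500 − 113.75 = 386.25.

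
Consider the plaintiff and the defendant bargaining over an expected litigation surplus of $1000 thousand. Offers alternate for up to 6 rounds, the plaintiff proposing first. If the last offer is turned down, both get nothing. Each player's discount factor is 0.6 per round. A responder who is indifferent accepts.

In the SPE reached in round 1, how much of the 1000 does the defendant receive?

404.16

Round 6 (the defendant proposes): rejection yields 0 for the plaintiff; the defendant offers 0 and keeps 1000.
Round 5 (the plaintiff proposes): the defendant can get 1000 next round, worth 0.6 × 1000 = 600 now. The plaintiff offers 600 and keeps 1000 − 600 = 400.
Round 4 (the defendant proposes): the plaintiff can get 400 next round, worth 0.6 × 400 = 240 now, so the defendant offers 240, keeping 760.
Round 3 (the plaintiff proposes): the defendant can get 760 next round, worth 0.6 × 760 = 456 now. The plaintiff offers 456 and keeps 1000 − 456 = 544.
Round 2 (the defendant proposes): the plaintiff can get 544 next round, worth 0.6 × 544 = 326.4 now, so the defendant offers 326.4, keeping 673.6.
Round 1 (the plaintiff proposes): the defendant can get 673.6 next round, worth 0.6 × 673.6 = 404.16 now; the plaintiff offers that and keeps 595.84.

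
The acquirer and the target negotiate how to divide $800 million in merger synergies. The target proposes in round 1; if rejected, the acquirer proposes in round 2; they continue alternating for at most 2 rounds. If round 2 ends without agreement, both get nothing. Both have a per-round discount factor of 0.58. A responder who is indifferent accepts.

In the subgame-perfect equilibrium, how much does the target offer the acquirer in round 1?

Round 2 (the acquirer proposes): the target will accept anything ≥ 0, so the acquirer offers 0 and keeps 800.
Round 1 (the target proposes): the acquirer can get 800 next round, worth 0.58 × 800 = 464 now. The target offers 464 and keeps 800 − 464 = 336.

464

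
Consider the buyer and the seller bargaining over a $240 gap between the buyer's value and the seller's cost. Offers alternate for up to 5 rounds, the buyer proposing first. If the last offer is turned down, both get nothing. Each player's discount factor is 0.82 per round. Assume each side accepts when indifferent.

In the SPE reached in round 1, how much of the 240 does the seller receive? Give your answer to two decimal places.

Round 5 (the buyer proposes): rejection yields 0 for the seller; the buyer offers 0 and keeps 240.
Round 4 (the seller proposes): the buyer can get 240 next round, worth 0.82 × 240 = 196.8 now, so the seller offers 196.8, keeping 43.2.
Round 3 (the buyer proposes): the seller can get 43.2 next round, worth 0.82 × 43.2 = 35.424 now, so the buyer offers 35.424, keeping 204.576.
Round 2 (the seller proposes): the buyer can get 204.576 next round, worth 0.82 × 204.576 = 167.75232 now. The seller offers 167.75232 and keeps 240 − 167.75232 = 72.24768.
Round 1 (the buyer proposes): the seller can get 72.24768 next round, worth 0.82 × 72.24768 = 59.2430976 now; the buyer offers that and keeps 180.7569024.

59.24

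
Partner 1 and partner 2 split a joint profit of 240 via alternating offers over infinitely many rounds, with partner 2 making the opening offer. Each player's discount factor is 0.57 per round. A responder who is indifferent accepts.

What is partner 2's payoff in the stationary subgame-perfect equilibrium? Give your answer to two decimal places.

152.87

Let x be partner 2's share when partner 2 proposes and y be partner 1's share when partner 1 proposes.
Partner 1 accepts iff offered ≥ 0.57·y, so x = 240 − 0.57y. Symmetrically y = 240 − 0.57x.
Substituting: x = 240 − 0.57(240 − 0.57x), giving x(1 − 0.57·0.57) = 240(1 − 0.57).
So x = 240 × 0.43 / 0.6751 ≈ 152.8662, and partner 1 receives 240 − x ≈ 87.1338.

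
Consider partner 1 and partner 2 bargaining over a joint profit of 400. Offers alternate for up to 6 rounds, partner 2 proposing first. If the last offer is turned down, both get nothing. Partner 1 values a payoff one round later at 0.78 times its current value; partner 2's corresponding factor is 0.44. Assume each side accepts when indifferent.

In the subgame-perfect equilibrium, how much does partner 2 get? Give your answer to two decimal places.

Round 6 (partner 1 proposes): rejection yields 0 for partner 2; partner 1 offers 0 and keeps 400.
Round 5 (partner 2 proposes): partner 1 can get 400 next round, worth 0.78 × 400 = 312 now, so partner 2 offers 312, keeping 88.
Round 4 (partner 1 proposes): partner 2 can get 88 next round, worth 0.44 × 88 = 38.72 now; partner 1 offers that and keeps 361.28.
Round 3 (partner 2 proposes): partner 1 can get 361.28 next round, worth 0.78 × 361.28 = 281.7984 now. Partner 2 offers 281.7984 and keeps 400 − 281.7984 = 118.2016.
Round 2 (partner 1 proposes): partner 2 can get 118.2016 next round, worth 0.44 × 118.2016 = 52.008704 now, so partner 1 offers 52.008704, keeping 347.991296.
Round 1 (partner 2 proposes): partner 1 can get 347.991296 next round, worth 0.78 × 347.991296 = 271.43321088 now, so partner 2 offers 271.43321088, keeping 128.56678912.

128.57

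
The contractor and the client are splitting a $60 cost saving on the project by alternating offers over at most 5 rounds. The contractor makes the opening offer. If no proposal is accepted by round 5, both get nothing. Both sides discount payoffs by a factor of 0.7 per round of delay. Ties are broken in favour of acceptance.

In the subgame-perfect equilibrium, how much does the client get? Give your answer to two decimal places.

18.77

Solve by backward induction from round 5.
Round 5 (the contractor proposes): rejection yields 0 for the client; the contractor offers 0 and keeps 60.
Round 4 (the client proposes): the contractor can get 60 next round, worth 0.7 × 60 = 42 now. The client offers 42 and keeps 60 − 42 = 18.
Round 3 (the contractor proposes): the client can get 18 next round, worth 0.7 × 18 = 12.6 now, so the contractor offers 12.6, keeping 47.4.
Round 2 (the client proposes): the contractor can get 47.4 next round, worth 0.7 × 47.4 = 33.18 now, so the client offers 33.18, keeping 26.82.
Round 1 (the contractor proposes): the client can get 26.82 next round, worth 0.7 × 26.82 = 18.774 now. The contractor offers 18.774 and keeps 60 − 18.774 = 41.226.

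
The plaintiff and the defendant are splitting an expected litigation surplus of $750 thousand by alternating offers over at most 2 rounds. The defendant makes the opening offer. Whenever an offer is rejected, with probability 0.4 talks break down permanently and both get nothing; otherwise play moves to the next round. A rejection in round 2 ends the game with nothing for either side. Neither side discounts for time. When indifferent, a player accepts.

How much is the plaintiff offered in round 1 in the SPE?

450

Round 2 (the plaintiff proposes): the defendant will accept anything ≥ 0, so the plaintiff offers 0 and keeps 750.
Round 1 (the defendant proposes): rejecting gives the plaintiff an expected 0.6 × 750 = 450; the defendant offers that and keeps 300.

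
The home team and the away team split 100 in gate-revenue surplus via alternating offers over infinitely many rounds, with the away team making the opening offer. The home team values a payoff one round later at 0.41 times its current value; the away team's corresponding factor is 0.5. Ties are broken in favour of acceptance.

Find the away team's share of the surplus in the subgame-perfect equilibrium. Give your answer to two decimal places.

When the away team proposes, the home team accepts any offer worth at least 0.41 times what the home team would get by proposing next round; and vice versa.
This gives x = 100 − 0.41y and y = 100 − 0.5x, where x and y are each side's share when it proposes.
Hence (1 − 0.41·0.5)x = 100(1 − 0.41), i.e. 0.795·x = 59.
x ≈ 74.2138; the home team's share is 100 − x ≈ 25.7862.

74.21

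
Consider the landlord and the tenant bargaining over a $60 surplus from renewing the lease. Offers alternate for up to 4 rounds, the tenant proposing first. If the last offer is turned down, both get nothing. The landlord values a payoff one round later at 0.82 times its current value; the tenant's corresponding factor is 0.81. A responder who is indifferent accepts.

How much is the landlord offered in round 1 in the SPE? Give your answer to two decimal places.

42.03

Round 4 (the landlord proposes): rejection yields 0 for the tenant; the landlord offers 0 and keeps 60.
Round 3 (the tenant proposes): the landlord can get 60 next round, worth 0.82 × 60 = 49.2 now, so the tenant offers 49.2, keeping 10.8.
Round 2 (the landlord proposes): the tenant can get 10.8 next round, worth 0.81 × 10.8 = 8.748 now, so the landlord offers 8.748, keeping 51.252.
Round 1 (the tenant proposes): the landlord can get 51.252 next round, worth 0.82 × 51.252 = 42.02664 now, so the tenant offers 42.02664, keeping 17.97336.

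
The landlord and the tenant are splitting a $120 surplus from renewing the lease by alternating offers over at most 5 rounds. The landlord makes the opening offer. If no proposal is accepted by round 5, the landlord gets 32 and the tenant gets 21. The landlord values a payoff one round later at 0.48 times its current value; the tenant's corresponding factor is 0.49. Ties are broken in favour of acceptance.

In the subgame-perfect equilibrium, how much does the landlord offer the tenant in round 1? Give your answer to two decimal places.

Solve by backward induction from round 5.
Round 5 (the landlord proposes): the tenant gets 21 if talks fail, so the landlord offers 21 and keeps 99.
Round 4 (the tenant proposes): the landlord can get 99 next round, worth 0.48 × 99 = 47.52 now. The tenant offers 47.52 and keeps 120 − 47.52 = 72.48.
Round 3 (the landlord proposes): the tenant can get 72.48 next round, worth 0.49 × 72.48 = 35.5152 now. The landlord offers 35.5152 and keeps 120 − 35.5152 = 84.4848.
Round 2 (the tenant proposes): the landlord can get 84.4848 next round, worth 0.48 × 84.4848 = 40.552704 now; the tenant offers that and keeps 79.447296.
Round 1 (the landlord proposes): the tenant can get 79.447296 next round, worth 0.49 × 79.447296 = 38.92917504 now. The landlord offers 38.92917504 and keeps 120 − 38.92917504 = 81.07082496.

38.93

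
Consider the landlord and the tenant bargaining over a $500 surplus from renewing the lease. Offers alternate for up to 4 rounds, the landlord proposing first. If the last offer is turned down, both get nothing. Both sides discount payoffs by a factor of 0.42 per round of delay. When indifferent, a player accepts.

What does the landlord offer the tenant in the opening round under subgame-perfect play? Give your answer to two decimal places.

158.84

Round 4 (the tenant proposes): rejection yields 0 for the landlord; the tenant offers 0 and keeps 500.
Round 3 (the landlord proposes): the tenant can get 500 next round, worth 0.42 × 500 = 210 now. The landlord offers 210 and keeps 500 − 210 = 290.
Round 2 (the tenant proposes): the landlord can get 290 next round, worth 0.42 × 290 = 121.8 now. The tenant offers 121.8 and keeps 500 − 121.8 = 378.2.
Round 1 (the landlord proposes): the tenant can get 378.2 next round, worth 0.42 × 378.2 = 158.844 now, so the landlord offers 158.844, keeping 341.156.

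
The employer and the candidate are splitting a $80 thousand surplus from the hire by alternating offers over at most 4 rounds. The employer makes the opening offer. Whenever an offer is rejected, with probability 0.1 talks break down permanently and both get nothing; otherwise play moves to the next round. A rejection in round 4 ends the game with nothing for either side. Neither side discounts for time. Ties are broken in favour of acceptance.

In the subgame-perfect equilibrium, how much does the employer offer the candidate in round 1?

Round 4 (the candidate proposes): rejection yields 0 for the employer; the candidate offers 0 and keeps 80.
Round 3 (the employer proposes): rejecting gives the candidate an expected 0.9 × 80 = 72; the employer offers that and keeps 8.
Round 2 (the candidate proposes): rejecting gives the employer an expected 0.9 × 8 = 7.2. The candidate offers 7.2 and keeps 80 − 7.2 = 72.8.
Round 1 (the employer proposes): rejecting gives the candidate an expected 0.9 × 72.8 = 65.52. The employer offers 65.52 and keeps 80 − 65.52 = 14.48.

65.52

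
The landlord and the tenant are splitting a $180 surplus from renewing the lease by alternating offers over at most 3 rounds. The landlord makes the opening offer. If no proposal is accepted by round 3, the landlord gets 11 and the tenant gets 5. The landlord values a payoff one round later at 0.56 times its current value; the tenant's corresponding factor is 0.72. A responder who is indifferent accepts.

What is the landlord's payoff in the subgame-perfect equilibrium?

Round 3 (the landlord proposes): the tenant gets 5 if talks fail, so the landlord offers 5 and keeps 175.
Round 2 (the tenant proposes): the landlord can get 175 next round, worth 0.56 × 175 = 98 now. The tenant offers 98 and keeps 180 − 98 = 82.
Round 1 (the landlord proposes): the tenant can get 82 next round, worth 0.72 × 82 = 59.04 now. The landlord offers 59.04 and keeps 180 − 59.04 = 120.96.

120.96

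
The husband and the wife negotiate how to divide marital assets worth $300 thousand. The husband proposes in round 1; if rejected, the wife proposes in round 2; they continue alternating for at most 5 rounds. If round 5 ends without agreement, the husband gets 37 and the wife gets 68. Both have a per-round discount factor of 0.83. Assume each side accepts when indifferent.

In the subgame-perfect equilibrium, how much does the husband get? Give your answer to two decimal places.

196.24

Solve by backward induction from round 5.
Round 5 (the husband proposes): the wife gets 68 if talks fail, so the husband offers 68 and keeps 232.
Round 4 (the wife proposes): the husband can get 232 next round, worth 0.83 × 232 = 192.56 now. The wife offers 192.56 and keeps 300 − 192.56 = 107.44.
Round 3 (the husband proposes): the wife can get 107.44 next round, worth 0.83 × 107.44 = 89.1752 now. The husband offers 89.1752 and keeps 300 − 89.1752 = 210.8248.
Round 2 (the wife proposes): the husband can get 210.8248 next round, worth 0.83 × 210.8248 = 174.984584 now. The wife offers 174.984584 and keeps 300 − 174.984584 = 125.015416.
Round 1 (the husband proposes): the wife can get 125.015416 next round, worth 0.83 × 125.015416 = 103.76279528 now, so the husband offers 103.76279528, keeping 196.23720472.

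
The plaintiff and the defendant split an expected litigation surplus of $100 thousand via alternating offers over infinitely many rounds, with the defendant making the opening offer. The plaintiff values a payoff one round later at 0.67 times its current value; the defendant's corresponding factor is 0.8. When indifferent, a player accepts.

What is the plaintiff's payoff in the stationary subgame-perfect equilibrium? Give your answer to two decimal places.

Let x be the defendant's share when the defendant proposes and y be the plaintiff's share when the plaintiff proposes.
The plaintiff accepts iff offered ≥ 0.67·y, so x = 100 − 0.67y. Symmetrically y = 100 − 0.8x.
Substituting: x = 100 − 0.67(100 − 0.8x), giving x(1 − 0.8·0.67) = 100(1 − 0.67).
So x = 100 × 0.33 / 0.464 ≈ 71.1207, and the plaintiff receives 100 − x ≈ 28.8793.

28.88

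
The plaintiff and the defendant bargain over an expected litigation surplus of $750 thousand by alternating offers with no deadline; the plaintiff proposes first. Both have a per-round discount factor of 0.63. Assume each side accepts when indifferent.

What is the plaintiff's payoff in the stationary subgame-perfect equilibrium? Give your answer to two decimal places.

460.12

In a stationary SPE each proposer offers the other exactly their discounted continuation value.
If the plaintiff keeps x when proposing and the defendant keeps y when proposing, then x = 750 − 0.63y and y = 750 − 0.63x.
Solving: x = 750(1 − 0.63) / (1 − 0.63·0.63) = 277.5 / 0.6031 ≈ 460.1227.
The defendant gets 750 − 460.1227 ≈ 289.8773.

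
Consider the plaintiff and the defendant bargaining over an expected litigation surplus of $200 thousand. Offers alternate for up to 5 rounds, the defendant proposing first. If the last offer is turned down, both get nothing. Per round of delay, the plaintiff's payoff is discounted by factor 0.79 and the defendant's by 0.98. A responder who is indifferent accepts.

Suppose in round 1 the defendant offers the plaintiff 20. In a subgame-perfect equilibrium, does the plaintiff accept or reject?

Round 5 (the defendant proposes): the plaintiff will accept anything ≥ 0, so the defendant offers 0 and keeps 200.
Round 4 (the plaintiff proposes): the defendant can get 200 next round, worth 0.98 × 200 = 196 now, so the plaintiff offers 196, keeping 4.
Round 3 (the defendant proposes): the plaintiff can get 4 next round, worth 0.79 × 4 = 3.16 now, so the defendant offers 3.16, keeping 196.84.
Round 2 (the plaintiff proposes): the defendant can get 196.84 next round, worth 0.98 × 196.84 = 192.9032 now, so the plaintiff offers 192.9032, keeping 7.0968.
So by rejecting in round 1, the plaintiff gets 7.0968 next round, worth 0.79 × 7.0968 = 5.606472 now.
Offer 20 ≥ 5.606472, so the plaintiff accepts.

Accept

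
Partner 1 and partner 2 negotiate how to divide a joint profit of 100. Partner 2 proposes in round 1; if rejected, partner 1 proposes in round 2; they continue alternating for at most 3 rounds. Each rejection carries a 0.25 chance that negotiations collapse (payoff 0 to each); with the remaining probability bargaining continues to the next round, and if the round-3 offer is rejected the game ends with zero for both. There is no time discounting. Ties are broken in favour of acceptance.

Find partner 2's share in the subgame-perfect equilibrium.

81.25

Round 3 (partner 2 proposes): partner 1 will accept anything ≥ 0, so partner 2 offers 0 and keeps 100.
Round 2 (partner 1 proposes): rejecting gives partner 2 an expected 0.75 × 100 = 75; partner 1 offers that and keeps 25.
Round 1 (partner 2 proposes): rejecting gives partner 1 an expected 0.75 × 25 = 18.75; partner 2 offers that and keeps 81.25.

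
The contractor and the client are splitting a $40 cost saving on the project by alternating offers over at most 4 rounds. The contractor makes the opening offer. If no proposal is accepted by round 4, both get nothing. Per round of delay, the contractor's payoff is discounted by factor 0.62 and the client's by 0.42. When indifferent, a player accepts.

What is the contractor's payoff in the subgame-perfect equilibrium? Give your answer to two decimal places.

Work backward from the last round.
Round 4 (the client proposes): the contractor will accept anything ≥ 0, so the client offers 0 and keeps 40.
Round 3 (the contractor proposes): the client can get 40 next round, worth 0.42 × 40 = 16.8 now, so the contractor offers 16.8, keeping 23.2.
Round 2 (the client proposes): the contractor can get 23.2 next round, worth 0.62 × 23.2 = 14.384 now. The client offers 14.384 and keeps 40 − 14.384 = 25.616.
Round 1 (the contractor proposes): the client can get 25.616 next round, worth 0.42 × 25.616 = 10.75872 now. The contractor offers 10.75872 and keeps 40 − 10.75872 = 29.24128.

29.24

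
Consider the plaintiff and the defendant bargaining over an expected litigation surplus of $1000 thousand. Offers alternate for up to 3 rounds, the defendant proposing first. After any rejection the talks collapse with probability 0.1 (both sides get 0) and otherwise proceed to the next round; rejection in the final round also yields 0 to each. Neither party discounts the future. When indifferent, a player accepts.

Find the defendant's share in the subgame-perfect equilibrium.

Round 3 (the defendant proposes): the plaintiff will accept anything ≥ 0, so the defendant offers 0 and keeps 1000.
Round 2 (the plaintiff proposes): rejecting gives the defendant an expected 0.9 × 1000 = 900. The plaintiff offers 900 and keeps 1000 − 900 = 100.
Round 1 (the defendant proposes): rejecting gives the plaintiff an expected 0.9 × 100 = 90; the defendant offers that and keeps 910.

910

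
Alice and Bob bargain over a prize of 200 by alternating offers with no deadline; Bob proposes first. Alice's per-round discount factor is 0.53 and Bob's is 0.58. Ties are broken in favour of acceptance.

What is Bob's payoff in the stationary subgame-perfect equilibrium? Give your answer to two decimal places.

When Bob proposes, Alice accepts any offer worth at least 0.53 times what Alice would get by proposing next round; and vice versa.
This gives x = 200 − 0.53y and y = 200 − 0.58x, where x and y are each side's share when it proposes.
Hence (1 − 0.53·0.58)x = 200(1 − 0.53), i.e. 0.6926·x = 94.
x ≈ 135.7205; Alice's share is 200 − x ≈ 64.2795.

135.72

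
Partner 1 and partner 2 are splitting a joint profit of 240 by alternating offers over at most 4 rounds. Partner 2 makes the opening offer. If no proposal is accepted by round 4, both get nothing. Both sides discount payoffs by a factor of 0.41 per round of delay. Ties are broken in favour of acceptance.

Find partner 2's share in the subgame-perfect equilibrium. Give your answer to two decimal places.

Round 4 (partner 1 proposes): partner 2 will accept anything ≥ 0, so partner 1 offers 0 and keeps 240.
Round 3 (partner 2 proposes): partner 1 can get 240 next round, worth 0.41 × 240 = 98.4 now, so partner 2 offers 98.4, keeping 141.6.
Round 2 (partner 1 proposes): partner 2 can get 141.6 next round, worth 0.41 × 141.6 = 58.056 now, so partner 1 offers 58.056, keeping 181.944.
Round 1 (partner 2 proposes): partner 1 can get 181.944 next round, worth 0.41 × 181.944 = 74.59704 now; partner 2 offers that and keeps 165.40296.

165.40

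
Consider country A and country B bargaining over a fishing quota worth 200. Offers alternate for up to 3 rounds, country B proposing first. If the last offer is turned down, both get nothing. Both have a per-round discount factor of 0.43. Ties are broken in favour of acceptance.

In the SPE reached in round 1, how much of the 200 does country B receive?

Round 3 (country B proposes): country A will accept anything ≥ 0, so country B offers 0 and keeps 200.
Round 2 (country A proposes): country B can get 200 next round, worth 0.43 × 200 = 86 now. Country A offers 86 and keeps 200 − 86 = 114.
Round 1 (country B proposes): country A can get 114 next round, worth 0.43 × 114 = 49.02 now, so country B offers 49.02, keeping 150.98.

150.98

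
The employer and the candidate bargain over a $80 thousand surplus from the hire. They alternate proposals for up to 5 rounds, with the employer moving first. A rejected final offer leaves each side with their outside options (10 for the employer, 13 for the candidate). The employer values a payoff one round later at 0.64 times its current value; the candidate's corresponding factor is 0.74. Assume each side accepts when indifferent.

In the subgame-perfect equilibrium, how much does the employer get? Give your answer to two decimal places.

45.68

Round 5 (the employer proposes): the candidate gets 13 if talks fail, so the employer offers 13 and keeps 67.
Round 4 (the candidate proposes): the employer can get 67 next round, worth 0.64 × 67 = 42.88 now. The candidate offers 42.88 and keeps 80 − 42.88 = 37.12.
Round 3 (the employer proposes): the candidate can get 37.12 next round, worth 0.74 × 37.12 = 27.4688 now; the employer offers that and keeps 52.5312.
Round 2 (the candidate proposes): the employer can get 52.5312 next round, worth 0.64 × 52.5312 = 33.619968 now. The candidate offers 33.619968 and keeps 80 − 33.619968 = 46.380032.
Round 1 (the employer proposes): the candidate can get 46.380032 next round, worth 0.74 × 46.380032 = 34.32122368 now. The employer offers 34.32122368 and keeps 80 − 34.32122368 = 45.67877632.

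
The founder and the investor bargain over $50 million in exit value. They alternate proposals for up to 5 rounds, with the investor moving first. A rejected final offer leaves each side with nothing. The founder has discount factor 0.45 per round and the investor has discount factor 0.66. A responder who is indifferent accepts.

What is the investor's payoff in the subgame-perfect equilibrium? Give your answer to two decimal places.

Solve by backward induction from round 5.
Round 5 (the investor proposes): the founder will accept anything ≥ 0, so the investor offers 0 and keeps 50.
Round 4 (the founder proposes): the investor can get 50 next round, worth 0.66 × 50 = 33 now; the founder offers that and keeps 17.
Round 3 (the investor proposes): the founder can get 17 next round, worth 0.45 × 17 = 7.65 now, so the investor offers 7.65, keeping 42.35.
Round 2 (the founder proposes): the investor can get 42.35 next round, worth 0.66 × 42.35 = 27.951 now, so the founder offers 27.951, keeping 22.049.
Round 1 (the investor proposes): the founder can get 22.049 next round, worth 0.45 × 22.049 = 9.92205 now. The investor offers 9.92205 and keeps 50 − 9.92205 = 40.07795.

40.08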